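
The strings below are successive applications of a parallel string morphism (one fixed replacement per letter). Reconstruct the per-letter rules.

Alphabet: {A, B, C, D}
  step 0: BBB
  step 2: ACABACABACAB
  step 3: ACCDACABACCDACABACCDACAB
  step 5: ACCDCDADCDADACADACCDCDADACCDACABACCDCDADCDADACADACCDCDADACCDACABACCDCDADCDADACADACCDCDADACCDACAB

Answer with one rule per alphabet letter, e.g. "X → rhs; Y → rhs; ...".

A->AC, B->AB, C->CD, D->AD

  step 2 ⇒ step 3: ACABACABACAB ⇒ AC·CD·AC·AB·AC·CD·AC·AB·AC·CD·AC·AB
    A ↦ AC
    B ↦ AB
    C ↦ CD
    D ↦ AD  (constrained at step 3)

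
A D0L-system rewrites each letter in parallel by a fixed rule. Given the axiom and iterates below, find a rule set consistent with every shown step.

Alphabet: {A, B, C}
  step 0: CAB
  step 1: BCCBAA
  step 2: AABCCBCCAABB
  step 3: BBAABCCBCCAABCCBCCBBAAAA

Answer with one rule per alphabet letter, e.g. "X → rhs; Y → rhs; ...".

A->B, B->AA, C->BCC

  step 2 ⇒ step 3: AABCCBCCAABB ⇒ B·B·AA·BCC·BCC·AA·BCC·BCC·B·B·AA·AA
    A ↦ B
    B ↦ AA
    C ↦ BCC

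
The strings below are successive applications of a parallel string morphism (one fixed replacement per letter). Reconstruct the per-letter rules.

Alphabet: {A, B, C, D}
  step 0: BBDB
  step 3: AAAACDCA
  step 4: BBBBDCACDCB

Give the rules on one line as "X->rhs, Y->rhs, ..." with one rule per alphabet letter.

A->B, B->A, C->DC, D->AC

  step 3 ⇒ step 4: AAAACDCA ⇒ B·B·B·B·DC·AC·DC·B
    A ↦ B
    C ↦ DC
    D ↦ AC
    B ↦ A  (constrained at step 0)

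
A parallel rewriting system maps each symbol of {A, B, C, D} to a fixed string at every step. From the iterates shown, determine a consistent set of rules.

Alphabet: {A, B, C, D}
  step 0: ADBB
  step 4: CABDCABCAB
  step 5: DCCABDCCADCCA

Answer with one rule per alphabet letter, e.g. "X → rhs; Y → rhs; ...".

A->C, B->CA, C->D, D->B

  step 4 ⇒ step 5: CABDCABCAB ⇒ D·C·CA·B·D·C·CA·D·C·CA
    A ↦ C
    B ↦ CA
    C ↦ D
    D ↦ B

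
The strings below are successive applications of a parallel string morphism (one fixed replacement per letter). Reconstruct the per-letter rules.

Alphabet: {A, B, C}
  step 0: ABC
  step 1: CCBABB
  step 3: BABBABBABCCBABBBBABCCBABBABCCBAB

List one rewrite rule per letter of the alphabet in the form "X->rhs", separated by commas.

  step 0 ⇒ step 1: ABC ⇒ CC·BAB·B
    A ↦ CC
    B ↦ BAB
    C ↦ B

A->CC, B->BAB, C->B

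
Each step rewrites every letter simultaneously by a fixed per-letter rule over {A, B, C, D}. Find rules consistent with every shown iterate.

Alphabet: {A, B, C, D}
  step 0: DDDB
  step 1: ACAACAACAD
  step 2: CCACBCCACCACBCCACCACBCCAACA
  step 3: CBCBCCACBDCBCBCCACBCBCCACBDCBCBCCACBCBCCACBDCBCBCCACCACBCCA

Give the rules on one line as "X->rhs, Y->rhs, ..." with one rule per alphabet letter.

  step 2 ⇒ step 3: CCACBCCACCACBCCACCACBCCAACA ⇒ CB·CB·CCA·CB·D·CB·CB·CCA·CB·CB·CCA·CB·D·CB·CB·CCA·CB·CB·CCA·CB·D·CB·CB·CCA·CCA·CB·CCA
    A ↦ CCA
    B ↦ D
    C ↦ CB
  step 0 ⇒ step 1: DDDB ⇒ ACA·ACA·ACA·D
    D ↦ ACA

A->CCA, B->D, C->CB, D->ACA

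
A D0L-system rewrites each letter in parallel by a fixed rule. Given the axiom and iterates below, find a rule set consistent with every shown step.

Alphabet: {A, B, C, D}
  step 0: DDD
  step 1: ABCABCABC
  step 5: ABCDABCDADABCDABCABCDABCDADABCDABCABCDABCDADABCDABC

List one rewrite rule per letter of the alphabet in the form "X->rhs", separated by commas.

  step 0 ⇒ step 1: DDD ⇒ ABC·ABC·ABC
    D ↦ ABC
    A ↦ D  (constrained at step 1)
    B ↦ A  (constrained at step 1)
    C ↦ D  (constrained at step 1)

A->D, B->A, C->D, D->ABC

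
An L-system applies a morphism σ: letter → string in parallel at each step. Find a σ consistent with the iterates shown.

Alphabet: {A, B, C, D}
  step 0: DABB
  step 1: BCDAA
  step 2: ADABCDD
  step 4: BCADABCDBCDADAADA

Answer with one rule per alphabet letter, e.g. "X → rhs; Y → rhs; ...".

  step 1 ⇒ step 2: BCDAA ⇒ A·DA·BC·D·D
    A ↦ D
    B ↦ A
    C ↦ DA
    D ↦ BC

A->D, B->A, C->DA, D->BC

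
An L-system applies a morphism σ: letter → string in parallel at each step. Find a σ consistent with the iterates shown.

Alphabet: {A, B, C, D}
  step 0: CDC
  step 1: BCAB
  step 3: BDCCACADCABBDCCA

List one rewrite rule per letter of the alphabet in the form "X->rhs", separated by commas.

  step 0 ⇒ step 1: CDC ⇒ B·CA·B
    C ↦ B
    D ↦ CA
    A ↦ DC  (constrained at step 1)
    B ↦ CAD  (constrained at step 1)

A->DC, B->CAD, C->B, D->CA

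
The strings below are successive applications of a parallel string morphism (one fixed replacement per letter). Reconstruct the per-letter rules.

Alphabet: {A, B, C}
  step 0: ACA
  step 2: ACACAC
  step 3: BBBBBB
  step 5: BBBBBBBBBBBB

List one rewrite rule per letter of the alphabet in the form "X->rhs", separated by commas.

  step 2 ⇒ step 3: ACACAC ⇒ B·B·B·B·B·B
    A ↦ B
    C ↦ B
    B ↦ AC  (constrained at step 3)

A->B, B->AC, C->B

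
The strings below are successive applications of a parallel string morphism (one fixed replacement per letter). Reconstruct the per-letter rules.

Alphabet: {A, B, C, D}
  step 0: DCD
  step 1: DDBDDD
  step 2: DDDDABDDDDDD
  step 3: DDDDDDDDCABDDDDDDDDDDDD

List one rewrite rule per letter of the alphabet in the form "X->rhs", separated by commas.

A->C, B->AB, C->BD, D->DD

  step 2 ⇒ step 3: DDDDABDDDDDD ⇒ DD·DD·DD·DD·C·AB·DD·DD·DD·DD·DD·DD
    A ↦ C
    B ↦ AB
    D ↦ DD
  step 0 ⇒ step 1: DCD ⇒ DD·BD·DD
    C ↦ BD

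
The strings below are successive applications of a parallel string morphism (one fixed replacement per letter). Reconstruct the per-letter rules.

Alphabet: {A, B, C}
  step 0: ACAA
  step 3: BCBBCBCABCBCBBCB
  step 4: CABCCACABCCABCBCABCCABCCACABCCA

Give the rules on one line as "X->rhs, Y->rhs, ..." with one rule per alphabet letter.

  step 3 ⇒ step 4: BCBBCBCABCBCBBCB ⇒ CA·BC·CA·CA·BC·CA·BC·B·CA·BC·CA·BC·CA·CA·BC·CA
    A ↦ B
    B ↦ CA
    C ↦ BC

A->B, B->CA, C->BC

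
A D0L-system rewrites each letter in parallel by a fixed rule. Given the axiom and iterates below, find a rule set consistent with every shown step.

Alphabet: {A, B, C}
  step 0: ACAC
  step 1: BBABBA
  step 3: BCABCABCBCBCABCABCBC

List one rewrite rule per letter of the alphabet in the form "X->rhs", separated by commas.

A->BB, B->BC, C->A

  step 0 ⇒ step 1: ACAC ⇒ BB·A·BB·A
    A ↦ BB
    C ↦ A
    B ↦ BC  (constrained at step 1)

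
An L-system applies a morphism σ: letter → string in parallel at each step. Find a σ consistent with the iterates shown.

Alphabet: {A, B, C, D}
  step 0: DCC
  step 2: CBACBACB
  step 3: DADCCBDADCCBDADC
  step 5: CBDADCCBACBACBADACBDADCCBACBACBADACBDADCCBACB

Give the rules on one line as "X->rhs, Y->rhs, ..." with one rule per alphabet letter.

A->CB, B->DC, C->DA, D->A

  step 2 ⇒ step 3: CBACBACB ⇒ DA·DC·CB·DA·DC·CB·DA·DC
    A ↦ CB
    B ↦ DC
    C ↦ DA
    D ↦ A  (constrained at step 0)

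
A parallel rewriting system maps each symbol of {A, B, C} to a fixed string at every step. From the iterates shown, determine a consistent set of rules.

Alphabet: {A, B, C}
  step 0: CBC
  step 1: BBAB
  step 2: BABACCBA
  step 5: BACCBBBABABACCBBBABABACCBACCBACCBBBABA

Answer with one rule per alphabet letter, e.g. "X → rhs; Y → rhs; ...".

  step 1 ⇒ step 2: BBAB ⇒ BA·BA·CC·BA
    A ↦ CC
    B ↦ BA
  step 0 ⇒ step 1: CBC ⇒ B·BA·B
    C ↦ B

A->CC, B->BA, C->B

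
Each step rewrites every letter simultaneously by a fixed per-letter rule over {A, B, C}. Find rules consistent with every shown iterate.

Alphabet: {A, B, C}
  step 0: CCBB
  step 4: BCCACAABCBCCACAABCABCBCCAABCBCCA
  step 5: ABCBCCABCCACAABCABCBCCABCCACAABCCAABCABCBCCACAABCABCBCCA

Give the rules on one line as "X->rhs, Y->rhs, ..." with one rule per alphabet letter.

A->CA, B->A, C->BC

  step 4 ⇒ step 5: BCCACAABCBCCACAABCABCBCCAABCBCCA ⇒ A·BC·BC·CA·BC·CA·CA·A·BC·A·BC·BC·CA·BC·CA·CA·A·BC·CA·A·BC·A·BC·BC·CA·CA·A·BC·A·BC·BC·CA
    A ↦ CA
    B ↦ A
    C ↦ BC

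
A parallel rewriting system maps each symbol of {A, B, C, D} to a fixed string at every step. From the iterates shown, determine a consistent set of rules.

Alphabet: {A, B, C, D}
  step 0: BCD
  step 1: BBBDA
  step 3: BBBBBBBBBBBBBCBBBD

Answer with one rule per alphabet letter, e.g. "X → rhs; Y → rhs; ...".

  step 0 ⇒ step 1: BCD ⇒ BB·BD·A
    B ↦ BB
    C ↦ BD
    D ↦ A
    A ↦ BC  (constrained at step 1)

A->BC, B->BB, C->BD, D->A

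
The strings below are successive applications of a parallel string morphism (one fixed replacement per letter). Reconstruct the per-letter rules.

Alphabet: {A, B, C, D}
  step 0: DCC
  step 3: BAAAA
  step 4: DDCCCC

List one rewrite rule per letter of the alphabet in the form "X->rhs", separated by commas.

  step 3 ⇒ step 4: BAAAA ⇒ DD·C·C·C·C
    A ↦ C
    B ↦ DD
    C ↦ B  (constrained at step 0)
    D ↦ A  (constrained at step 0)

A->C, B->DD, C->B, D->A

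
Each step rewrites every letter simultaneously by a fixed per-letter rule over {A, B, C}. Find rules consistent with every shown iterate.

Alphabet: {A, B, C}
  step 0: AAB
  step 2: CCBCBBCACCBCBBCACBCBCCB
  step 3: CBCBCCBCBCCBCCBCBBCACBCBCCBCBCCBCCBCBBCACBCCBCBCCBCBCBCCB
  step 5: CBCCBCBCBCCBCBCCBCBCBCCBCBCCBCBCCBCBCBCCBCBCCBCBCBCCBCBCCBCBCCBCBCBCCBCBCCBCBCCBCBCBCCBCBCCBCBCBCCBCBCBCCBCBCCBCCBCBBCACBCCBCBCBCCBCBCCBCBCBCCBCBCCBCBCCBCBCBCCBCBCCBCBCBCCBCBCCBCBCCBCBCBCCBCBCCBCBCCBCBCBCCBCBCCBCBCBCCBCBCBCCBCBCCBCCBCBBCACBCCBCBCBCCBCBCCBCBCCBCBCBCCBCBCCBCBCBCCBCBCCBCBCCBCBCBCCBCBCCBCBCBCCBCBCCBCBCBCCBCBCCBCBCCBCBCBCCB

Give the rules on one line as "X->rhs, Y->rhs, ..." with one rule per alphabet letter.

  step 2 ⇒ step 3: CCBCBBCACCBCBBCACBCBCCB ⇒ CB·CB·CCB·CB·CCB·CCB·CB·BCA·CB·CB·CCB·CB·CCB·CCB·CB·BCA·CB·CCB·CB·CCB·CB·CB·CCB
    A ↦ BCA
    B ↦ CCB
    C ↦ CB

A->BCA, B->CCB, C->CB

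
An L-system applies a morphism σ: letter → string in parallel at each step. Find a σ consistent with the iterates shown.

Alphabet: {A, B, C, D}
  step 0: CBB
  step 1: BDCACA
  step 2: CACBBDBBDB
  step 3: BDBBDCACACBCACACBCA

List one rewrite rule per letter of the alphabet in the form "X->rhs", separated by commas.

  step 2 ⇒ step 3: CACBBDBBDB ⇒ BD·B·BD·CA·CA·CB·CA·CA·CB·CA
    A ↦ B
    B ↦ CA
    C ↦ BD
    D ↦ CB

A->B, B->CA, C->BD, D->CB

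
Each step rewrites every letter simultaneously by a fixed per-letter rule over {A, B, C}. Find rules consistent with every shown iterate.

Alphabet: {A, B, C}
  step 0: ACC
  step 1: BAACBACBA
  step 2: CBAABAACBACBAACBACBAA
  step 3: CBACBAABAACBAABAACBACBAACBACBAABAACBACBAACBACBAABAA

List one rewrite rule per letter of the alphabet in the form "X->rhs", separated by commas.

  step 2 ⇒ step 3: CBAABAACBACBAACBACBAA ⇒ CBA·C·BAA·BAA·C·BAA·BAA·CBA·C·BAA·CBA·C·BAA·BAA·CBA·C·BAA·CBA·C·BAA·BAA
    A ↦ BAA
    B ↦ C
    C ↦ CBA

A->BAA, B->C, C->CBA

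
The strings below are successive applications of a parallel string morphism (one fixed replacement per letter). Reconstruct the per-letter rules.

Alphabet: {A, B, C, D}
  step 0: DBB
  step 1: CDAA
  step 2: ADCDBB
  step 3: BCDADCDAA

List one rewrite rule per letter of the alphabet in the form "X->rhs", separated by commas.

  step 2 ⇒ step 3: ADCDBB ⇒ B·CD·AD·CD·A·A
    A ↦ B
    B ↦ A
    C ↦ AD
    D ↦ CD

A->B, B->A, C->AD, D->CD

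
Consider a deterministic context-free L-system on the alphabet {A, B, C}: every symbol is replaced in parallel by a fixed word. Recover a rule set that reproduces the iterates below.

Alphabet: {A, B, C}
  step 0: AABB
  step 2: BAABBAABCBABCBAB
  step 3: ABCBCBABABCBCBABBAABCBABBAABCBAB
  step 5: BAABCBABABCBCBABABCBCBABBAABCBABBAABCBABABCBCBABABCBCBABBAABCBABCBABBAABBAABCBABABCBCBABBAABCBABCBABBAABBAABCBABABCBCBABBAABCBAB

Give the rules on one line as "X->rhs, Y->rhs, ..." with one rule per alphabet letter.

A->CB, B->AB, C->BA

  step 2 ⇒ step 3: BAABBAABCBABCBAB ⇒ AB·CB·CB·AB·AB·CB·CB·AB·BA·AB·CB·AB·BA·AB·CB·AB
    A ↦ CB
    B ↦ AB
    C ↦ BA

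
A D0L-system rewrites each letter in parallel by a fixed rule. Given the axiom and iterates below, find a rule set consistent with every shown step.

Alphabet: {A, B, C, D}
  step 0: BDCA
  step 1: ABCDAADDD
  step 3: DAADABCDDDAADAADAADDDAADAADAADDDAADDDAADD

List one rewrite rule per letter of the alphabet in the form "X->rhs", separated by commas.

A->D, B->ABC, C->DD, D->DAA

  step 0 ⇒ step 1: BDCA ⇒ ABC·DAA·DD·D
    A ↦ D
    B ↦ ABC
    C ↦ DD
    D ↦ DAA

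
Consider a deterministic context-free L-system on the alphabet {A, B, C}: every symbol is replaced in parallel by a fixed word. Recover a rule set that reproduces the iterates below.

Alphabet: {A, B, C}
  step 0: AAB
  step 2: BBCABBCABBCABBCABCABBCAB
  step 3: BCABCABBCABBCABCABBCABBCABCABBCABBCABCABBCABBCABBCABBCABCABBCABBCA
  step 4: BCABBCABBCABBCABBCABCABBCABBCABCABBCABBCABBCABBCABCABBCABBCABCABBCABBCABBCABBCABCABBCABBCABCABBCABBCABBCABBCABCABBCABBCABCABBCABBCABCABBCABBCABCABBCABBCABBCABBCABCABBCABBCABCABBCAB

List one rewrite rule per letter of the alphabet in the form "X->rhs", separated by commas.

  step 3 ⇒ step 4: BCABCABBCABBCABCABBCABBCABCABBCABBCABCABBCABBCABBCABBCABCABBCABBCA ⇒ BCA·BB·CAB·BCA·BB·CAB·BCA·BCA·BB·CAB·BCA·BCA·BB·CAB·BCA·BB·CAB·BCA·BCA·BB·CAB·BCA·BCA·BB·CAB·BCA·BB·CAB·BCA·BCA·BB·CAB·BCA·BCA·BB·CAB·BCA·BB·CAB·BCA·BCA·BB·CAB·BCA·BCA·BB·CAB·BCA·BCA·BB·CAB·BCA·BCA·BB·CAB·BCA·BB·CAB·BCA·BCA·BB·CAB·BCA·BCA·BB·CAB
    A ↦ CAB
    B ↦ BCA
    C ↦ BB

A->CAB, B->BCA, C->BB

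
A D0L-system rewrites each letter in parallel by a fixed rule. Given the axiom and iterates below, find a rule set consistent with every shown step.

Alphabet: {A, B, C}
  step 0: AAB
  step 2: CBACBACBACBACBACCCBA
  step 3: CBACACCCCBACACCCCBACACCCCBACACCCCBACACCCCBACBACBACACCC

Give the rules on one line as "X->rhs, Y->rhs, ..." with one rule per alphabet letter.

A->CC, B->CAC, C->CBA

  step 2 ⇒ step 3: CBACBACBACBACBACCCBA ⇒ CBA·CAC·CC·CBA·CAC·CC·CBA·CAC·CC·CBA·CAC·CC·CBA·CAC·CC·CBA·CBA·CBA·CAC·CC
    A ↦ CC
    B ↦ CAC
    C ↦ CBA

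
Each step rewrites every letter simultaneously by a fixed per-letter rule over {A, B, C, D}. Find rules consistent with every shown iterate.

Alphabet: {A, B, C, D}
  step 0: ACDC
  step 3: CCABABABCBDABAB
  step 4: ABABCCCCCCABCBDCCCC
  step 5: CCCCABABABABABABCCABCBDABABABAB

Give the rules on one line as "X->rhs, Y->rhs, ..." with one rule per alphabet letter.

A->C, B->C, C->AB, D->BD

  step 4 ⇒ step 5: ABABCCCCCCABCBDCCCC ⇒ C·C·C·C·AB·AB·AB·AB·AB·AB·C·C·AB·C·BD·AB·AB·AB·AB
    A ↦ C
    B ↦ C
    C ↦ AB
    D ↦ BD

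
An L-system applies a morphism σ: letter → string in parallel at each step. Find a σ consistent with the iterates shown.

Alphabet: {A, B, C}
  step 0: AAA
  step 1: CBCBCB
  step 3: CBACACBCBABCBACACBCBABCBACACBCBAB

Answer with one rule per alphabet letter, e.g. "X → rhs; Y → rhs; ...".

  step 0 ⇒ step 1: AAA ⇒ CB·CB·CB
    A ↦ CB
    B ↦ AB  (constrained at step 1)
    C ↦ ACA  (constrained at step 1)

A->CB, B->AB, C->ACA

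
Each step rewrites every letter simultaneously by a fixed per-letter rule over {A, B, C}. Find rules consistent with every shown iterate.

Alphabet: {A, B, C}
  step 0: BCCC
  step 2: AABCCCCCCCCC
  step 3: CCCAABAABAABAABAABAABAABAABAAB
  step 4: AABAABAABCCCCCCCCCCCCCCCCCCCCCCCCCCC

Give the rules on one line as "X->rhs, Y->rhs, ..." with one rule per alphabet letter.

A->C, B->C, C->AAB

  step 3 ⇒ step 4: CCCAABAABAABAABAABAABAABAABAAB ⇒ AAB·AAB·AAB·C·C·C·C·C·C·C·C·C·C·C·C·C·C·C·C·C·C·C·C·C·C·C·C·C·C·C
    A ↦ C
    B ↦ C
    C ↦ AAB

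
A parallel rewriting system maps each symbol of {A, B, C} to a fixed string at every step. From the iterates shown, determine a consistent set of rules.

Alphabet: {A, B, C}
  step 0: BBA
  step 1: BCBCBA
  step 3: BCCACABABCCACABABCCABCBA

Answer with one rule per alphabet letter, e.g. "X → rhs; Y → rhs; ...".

A->BA, B->BC, C->CA

  step 0 ⇒ step 1: BBA ⇒ BC·BC·BA
    A ↦ BA
    B ↦ BC
    C ↦ CA  (constrained at step 1)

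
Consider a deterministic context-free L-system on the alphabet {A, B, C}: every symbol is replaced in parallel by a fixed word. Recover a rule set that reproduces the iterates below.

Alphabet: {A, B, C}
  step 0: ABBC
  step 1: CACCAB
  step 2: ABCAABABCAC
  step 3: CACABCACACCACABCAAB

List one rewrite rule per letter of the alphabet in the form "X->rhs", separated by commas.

A->CA, B->C, C->AB

  step 2 ⇒ step 3: ABCAABABCAC ⇒ CA·C·AB·CA·CA·C·CA·C·AB·CA·AB
    A ↦ CA
    B ↦ C
    C ↦ AB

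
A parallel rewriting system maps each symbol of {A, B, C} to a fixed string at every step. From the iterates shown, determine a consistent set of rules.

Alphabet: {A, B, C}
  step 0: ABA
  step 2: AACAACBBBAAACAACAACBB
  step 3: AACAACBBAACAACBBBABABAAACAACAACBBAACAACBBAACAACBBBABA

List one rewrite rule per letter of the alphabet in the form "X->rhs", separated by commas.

  step 2 ⇒ step 3: AACAACBBBAAACAACAACBB ⇒ AAC·AAC·BB·AAC·AAC·BB·BA·BA·BA·AAC·AAC·AAC·BB·AAC·AAC·BB·AAC·AAC·BB·BA·BA
    A ↦ AAC
    B ↦ BA
    C ↦ BB

A->AAC, B->BA, C->BB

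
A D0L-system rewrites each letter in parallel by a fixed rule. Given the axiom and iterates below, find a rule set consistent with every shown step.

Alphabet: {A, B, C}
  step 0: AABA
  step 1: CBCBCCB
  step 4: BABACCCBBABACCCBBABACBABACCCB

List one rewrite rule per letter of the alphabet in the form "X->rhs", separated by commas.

  step 0 ⇒ step 1: AABA ⇒ CB·CB·C·CB
    A ↦ CB
    B ↦ C
    C ↦ BA  (constrained at step 1)

A->CB, B->C, C->BA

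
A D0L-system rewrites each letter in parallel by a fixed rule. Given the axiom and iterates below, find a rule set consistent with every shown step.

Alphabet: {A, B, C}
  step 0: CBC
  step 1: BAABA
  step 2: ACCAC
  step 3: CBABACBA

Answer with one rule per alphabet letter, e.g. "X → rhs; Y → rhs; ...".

A->C, B->A, C->BA

  step 2 ⇒ step 3: ACCAC ⇒ C·BA·BA·C·BA
    A ↦ C
    C ↦ BA
  step 0 ⇒ step 1: CBC ⇒ BA·A·BA
    B ↦ A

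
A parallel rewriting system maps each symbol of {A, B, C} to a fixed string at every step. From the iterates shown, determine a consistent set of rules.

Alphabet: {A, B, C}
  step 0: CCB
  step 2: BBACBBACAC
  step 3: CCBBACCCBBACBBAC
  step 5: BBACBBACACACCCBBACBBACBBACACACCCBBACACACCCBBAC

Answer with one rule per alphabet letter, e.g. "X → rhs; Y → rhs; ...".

A->BB, B->C, C->AC

  step 2 ⇒ step 3: BBACBBACAC ⇒ C·C·BB·AC·C·C·BB·AC·BB·AC
    A ↦ BB
    B ↦ C
    C ↦ AC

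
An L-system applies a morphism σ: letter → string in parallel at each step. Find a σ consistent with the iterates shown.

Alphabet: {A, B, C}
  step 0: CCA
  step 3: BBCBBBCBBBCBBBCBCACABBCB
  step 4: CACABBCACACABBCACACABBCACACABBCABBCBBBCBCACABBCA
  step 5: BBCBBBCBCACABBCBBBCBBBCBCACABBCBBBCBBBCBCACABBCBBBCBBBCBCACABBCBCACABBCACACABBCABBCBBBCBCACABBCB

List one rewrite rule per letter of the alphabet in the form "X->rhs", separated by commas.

  step 4 ⇒ step 5: CACABBCACACABBCACACABBCACACABBCABBCBBBCBCACABBCA ⇒ BB·CB·BB·CB·CA·CA·BB·CB·BB·CB·BB·CB·CA·CA·BB·CB·BB·CB·BB·CB·CA·CA·BB·CB·BB·CB·BB·CB·CA·CA·BB·CB·CA·CA·BB·CA·CA·CA·BB·CA·BB·CB·BB·CB·CA·CA·BB·CB
    A ↦ CB
    B ↦ CA
    C ↦ BB

A->CB, B->CA, C->BB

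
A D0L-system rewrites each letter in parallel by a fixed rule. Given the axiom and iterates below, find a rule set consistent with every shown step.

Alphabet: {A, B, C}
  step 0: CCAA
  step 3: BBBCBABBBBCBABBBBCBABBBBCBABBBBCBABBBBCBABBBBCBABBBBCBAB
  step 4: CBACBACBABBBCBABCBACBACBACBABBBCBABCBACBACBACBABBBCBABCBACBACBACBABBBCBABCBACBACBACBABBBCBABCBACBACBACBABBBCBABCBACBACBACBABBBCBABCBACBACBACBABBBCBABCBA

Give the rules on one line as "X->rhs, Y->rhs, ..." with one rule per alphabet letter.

A->B, B->CBA, C->BBB

  step 3 ⇒ step 4: BBBCBABBBBCBABBBBCBABBBBCBABBBBCBABBBBCBABBBBCBABBBBCBAB ⇒ CBA·CBA·CBA·BBB·CBA·B·CBA·CBA·CBA·CBA·BBB·CBA·B·CBA·CBA·CBA·CBA·BBB·CBA·B·CBA·CBA·CBA·CBA·BBB·CBA·B·CBA·CBA·CBA·CBA·BBB·CBA·B·CBA·CBA·CBA·CBA·BBB·CBA·B·CBA·CBA·CBA·CBA·BBB·CBA·B·CBA·CBA·CBA·CBA·BBB·CBA·B·CBA
    A ↦ B
    B ↦ CBA
    C ↦ BBB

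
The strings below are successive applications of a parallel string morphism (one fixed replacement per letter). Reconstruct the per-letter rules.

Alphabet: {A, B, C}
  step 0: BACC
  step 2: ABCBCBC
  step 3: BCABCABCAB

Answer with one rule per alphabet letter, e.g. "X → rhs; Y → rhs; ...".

  step 2 ⇒ step 3: ABCBCBC ⇒ B·C·AB·C·AB·C·AB
    A ↦ B
    B ↦ C
    C ↦ AB

A->B, B->C, C->AB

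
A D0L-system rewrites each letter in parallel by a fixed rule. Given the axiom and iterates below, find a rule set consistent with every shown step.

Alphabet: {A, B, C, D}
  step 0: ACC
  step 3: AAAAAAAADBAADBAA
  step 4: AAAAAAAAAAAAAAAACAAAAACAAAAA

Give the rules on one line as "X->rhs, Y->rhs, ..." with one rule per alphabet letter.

A->AA, B->A, C->DB, D->C

  step 3 ⇒ step 4: AAAAAAAADBAADBAA ⇒ AA·AA·AA·AA·AA·AA·AA·AA·C·A·AA·AA·C·A·AA·AA
    A ↦ AA
    B ↦ A
    D ↦ C
    C ↦ DB  (constrained at step 0)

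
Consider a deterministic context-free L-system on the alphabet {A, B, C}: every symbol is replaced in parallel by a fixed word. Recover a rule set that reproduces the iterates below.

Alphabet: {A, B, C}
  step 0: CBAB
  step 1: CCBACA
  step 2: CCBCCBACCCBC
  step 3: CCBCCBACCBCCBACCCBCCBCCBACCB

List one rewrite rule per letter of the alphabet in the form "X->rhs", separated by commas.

A->C, B->A, C->CCB

  step 2 ⇒ step 3: CCBCCBACCCBC ⇒ CCB·CCB·A·CCB·CCB·A·C·CCB·CCB·CCB·A·CCB
    A ↦ C
    B ↦ A
    C ↦ CCB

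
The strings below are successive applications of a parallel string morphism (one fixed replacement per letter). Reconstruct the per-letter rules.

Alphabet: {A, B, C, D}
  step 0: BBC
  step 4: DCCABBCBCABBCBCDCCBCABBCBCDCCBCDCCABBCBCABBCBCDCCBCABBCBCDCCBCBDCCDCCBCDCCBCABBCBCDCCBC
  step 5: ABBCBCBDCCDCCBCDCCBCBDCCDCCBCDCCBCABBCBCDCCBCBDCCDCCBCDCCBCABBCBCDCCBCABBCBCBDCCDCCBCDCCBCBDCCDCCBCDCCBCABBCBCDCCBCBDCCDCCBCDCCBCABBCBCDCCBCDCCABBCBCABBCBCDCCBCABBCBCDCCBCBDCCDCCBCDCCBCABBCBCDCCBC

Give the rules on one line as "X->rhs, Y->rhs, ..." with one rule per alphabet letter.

  step 4 ⇒ step 5: DCCABBCBCABBCBCDCCBCABBCBCDCCBCDCCABBCBCABBCBCDCCBCABBCBCDCCBCBDCCDCCBCDCCBCABBCBCDCCBC ⇒ AB·BC·BC·B·DCC·DCC·BC·DCC·BC·B·DCC·DCC·BC·DCC·BC·AB·BC·BC·DCC·BC·B·DCC·DCC·BC·DCC·BC·AB·BC·BC·DCC·BC·AB·BC·BC·B·DCC·DCC·BC·DCC·BC·B·DCC·DCC·BC·DCC·BC·AB·BC·BC·DCC·BC·B·DCC·DCC·BC·DCC·BC·AB·BC·BC·DCC·BC·DCC·AB·BC·BC·AB·BC·BC·DCC·BC·AB·BC·BC·DCC·BC·B·DCC·DCC·BC·DCC·BC·AB·BC·BC·DCC·BC
    A ↦ B
    B ↦ DCC
    C ↦ BC
    D ↦ AB

A->B, B->DCC, C->BC, D->AB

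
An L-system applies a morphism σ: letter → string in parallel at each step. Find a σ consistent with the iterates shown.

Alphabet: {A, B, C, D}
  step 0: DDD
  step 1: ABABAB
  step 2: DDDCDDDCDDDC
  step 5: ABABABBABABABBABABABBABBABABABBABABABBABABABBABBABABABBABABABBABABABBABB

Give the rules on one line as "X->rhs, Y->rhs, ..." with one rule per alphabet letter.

  step 1 ⇒ step 2: ABABAB ⇒ DD·DC·DD·DC·DD·DC
    A ↦ DD
    B ↦ DC
    C ↦ B  (constrained at step 2)
  step 0 ⇒ step 1: DDD ⇒ AB·AB·AB
    D ↦ AB

A->DD, B->DC, C->B, D->AB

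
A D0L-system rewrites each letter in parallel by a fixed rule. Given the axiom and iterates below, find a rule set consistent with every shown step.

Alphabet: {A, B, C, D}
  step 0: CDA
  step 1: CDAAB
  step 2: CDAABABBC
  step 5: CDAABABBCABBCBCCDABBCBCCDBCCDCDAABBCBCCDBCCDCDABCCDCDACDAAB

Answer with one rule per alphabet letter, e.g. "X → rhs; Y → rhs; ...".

  step 1 ⇒ step 2: CDAAB ⇒ CD·A·AB·AB·BC
    A ↦ AB
    B ↦ BC
    C ↦ CD
    D ↦ A

A->AB, B->BC, C->CD, D->A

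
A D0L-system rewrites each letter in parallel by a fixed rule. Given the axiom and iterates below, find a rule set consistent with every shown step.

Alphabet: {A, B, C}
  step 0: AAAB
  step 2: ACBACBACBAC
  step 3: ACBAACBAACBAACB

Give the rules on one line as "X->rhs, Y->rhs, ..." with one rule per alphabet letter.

A->AC, B->A, C->B

  step 2 ⇒ step 3: ACBACBACBAC ⇒ AC·B·A·AC·B·A·AC·B·A·AC·B
    A ↦ AC
    B ↦ A
    C ↦ B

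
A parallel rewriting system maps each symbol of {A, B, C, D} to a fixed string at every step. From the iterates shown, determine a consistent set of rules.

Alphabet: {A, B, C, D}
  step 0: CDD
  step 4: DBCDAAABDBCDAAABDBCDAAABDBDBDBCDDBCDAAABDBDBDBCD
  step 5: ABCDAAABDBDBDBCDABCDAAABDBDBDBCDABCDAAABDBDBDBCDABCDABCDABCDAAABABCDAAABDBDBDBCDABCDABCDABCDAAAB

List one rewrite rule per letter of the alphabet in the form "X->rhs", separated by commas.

  step 4 ⇒ step 5: DBCDAAABDBCDAAABDBCDAAABDBDBDBCDDBCDAAABDBDBDBCD ⇒ AB·CD·AA·AB·DB·DB·DB·CD·AB·CD·AA·AB·DB·DB·DB·CD·AB·CD·AA·AB·DB·DB·DB·CD·AB·CD·AB·CD·AB·CD·AA·AB·AB·CD·AA·AB·DB·DB·DB·CD·AB·CD·AB·CD·AB·CD·AA·AB
    A ↦ DB
    B ↦ CD
    C ↦ AA
    D ↦ AB

A->DB, B->CD, C->AA, D->AB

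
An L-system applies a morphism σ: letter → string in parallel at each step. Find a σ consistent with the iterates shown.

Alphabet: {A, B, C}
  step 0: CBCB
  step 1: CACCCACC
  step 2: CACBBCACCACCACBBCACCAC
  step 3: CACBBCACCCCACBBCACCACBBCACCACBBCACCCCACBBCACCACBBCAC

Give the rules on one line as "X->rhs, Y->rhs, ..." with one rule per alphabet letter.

A->BB, B->C, C->CAC

  step 2 ⇒ step 3: CACBBCACCACCACBBCACCAC ⇒ CAC·BB·CAC·C·C·CAC·BB·CAC·CAC·BB·CAC·CAC·BB·CAC·C·C·CAC·BB·CAC·CAC·BB·CAC
    A ↦ BB
    B ↦ C
    C ↦ CAC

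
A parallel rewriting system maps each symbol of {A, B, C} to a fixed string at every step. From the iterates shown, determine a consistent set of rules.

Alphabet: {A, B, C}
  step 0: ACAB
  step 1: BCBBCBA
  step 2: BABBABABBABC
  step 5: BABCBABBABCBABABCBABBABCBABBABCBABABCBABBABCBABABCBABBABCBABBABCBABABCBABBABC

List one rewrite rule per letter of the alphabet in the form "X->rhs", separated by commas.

  step 1 ⇒ step 2: BCBBCBA ⇒ BA·B·BA·BA·B·BA·BC
    A ↦ BC
    B ↦ BA
    C ↦ B

A->BC, B->BA, C->B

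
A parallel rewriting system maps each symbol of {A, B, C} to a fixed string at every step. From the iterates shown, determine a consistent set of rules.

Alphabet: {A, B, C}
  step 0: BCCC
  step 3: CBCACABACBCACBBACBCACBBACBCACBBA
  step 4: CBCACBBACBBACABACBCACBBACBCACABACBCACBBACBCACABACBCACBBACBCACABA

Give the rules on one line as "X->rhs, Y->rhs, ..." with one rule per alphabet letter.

  step 3 ⇒ step 4: CBCACABACBCACBBACBCACBBACBCACBBA ⇒ CB·CA·CB·BA·CB·BA·CA·BA·CB·CA·CB·BA·CB·CA·CA·BA·CB·CA·CB·BA·CB·CA·CA·BA·CB·CA·CB·BA·CB·CA·CA·BA
    A ↦ BA
    B ↦ CA
    C ↦ CB

A->BA, B->CA, C->CB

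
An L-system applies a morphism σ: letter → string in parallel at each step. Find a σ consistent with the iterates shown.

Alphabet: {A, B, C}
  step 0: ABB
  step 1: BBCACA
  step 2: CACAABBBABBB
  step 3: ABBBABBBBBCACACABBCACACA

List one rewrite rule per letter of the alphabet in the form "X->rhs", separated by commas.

A->BB, B->CA, C->AB

  step 2 ⇒ step 3: CACAABBBABBB ⇒ AB·BB·AB·BB·BB·CA·CA·CA·BB·CA·CA·CA
    A ↦ BB
    B ↦ CA
    C ↦ AB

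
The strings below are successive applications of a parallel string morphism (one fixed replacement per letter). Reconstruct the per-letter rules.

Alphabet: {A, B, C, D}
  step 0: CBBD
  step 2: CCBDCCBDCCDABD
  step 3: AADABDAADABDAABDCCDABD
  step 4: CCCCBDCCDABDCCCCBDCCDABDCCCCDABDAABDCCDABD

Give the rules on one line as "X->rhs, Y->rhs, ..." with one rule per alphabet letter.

A->CC, B->DA, C->A, D->BD

  step 3 ⇒ step 4: AADABDAADABDAABDCCDABD ⇒ CC·CC·BD·CC·DA·BD·CC·CC·BD·CC·DA·BD·CC·CC·DA·BD·A·A·BD·CC·DA·BD
    A ↦ CC
    B ↦ DA
    C ↦ A
    D ↦ BD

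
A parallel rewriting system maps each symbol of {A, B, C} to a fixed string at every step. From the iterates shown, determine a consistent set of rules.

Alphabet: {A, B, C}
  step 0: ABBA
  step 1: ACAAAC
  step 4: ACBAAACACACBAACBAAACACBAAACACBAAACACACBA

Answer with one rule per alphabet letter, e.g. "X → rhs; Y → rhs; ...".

  step 0 ⇒ step 1: ABBA ⇒ AC·A·A·AC
    A ↦ AC
    B ↦ A
    C ↦ BA  (constrained at step 1)

A->AC, B->A, C->BA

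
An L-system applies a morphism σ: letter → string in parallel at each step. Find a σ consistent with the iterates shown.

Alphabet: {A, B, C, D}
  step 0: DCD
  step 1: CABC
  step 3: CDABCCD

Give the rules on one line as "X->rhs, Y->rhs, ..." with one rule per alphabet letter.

  step 0 ⇒ step 1: DCD ⇒ C·AB·C
    C ↦ AB
    D ↦ C
    A ↦ C  (constrained at step 1)
    B ↦ D  (constrained at step 1)

A->C, B->D, C->AB, D->C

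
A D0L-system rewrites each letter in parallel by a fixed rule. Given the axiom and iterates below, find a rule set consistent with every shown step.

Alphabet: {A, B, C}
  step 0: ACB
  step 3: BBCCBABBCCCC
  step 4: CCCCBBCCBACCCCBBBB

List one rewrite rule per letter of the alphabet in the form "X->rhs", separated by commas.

  step 3 ⇒ step 4: BBCCBABBCCCC ⇒ CC·CC·B·B·CC·BA·CC·CC·B·B·B·B
    A ↦ BA
    B ↦ CC
    C ↦ B

A->BA, B->CC, C->B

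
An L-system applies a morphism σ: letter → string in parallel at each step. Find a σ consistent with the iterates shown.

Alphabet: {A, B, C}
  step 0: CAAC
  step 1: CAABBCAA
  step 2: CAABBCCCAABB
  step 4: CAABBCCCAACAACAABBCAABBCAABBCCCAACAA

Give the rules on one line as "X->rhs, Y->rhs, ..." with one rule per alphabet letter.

  step 1 ⇒ step 2: CAABBCAA ⇒ CAA·B·B·C·C·CAA·B·B
    A ↦ B
    B ↦ C
    C ↦ CAA

A->B, B->C, C->CAA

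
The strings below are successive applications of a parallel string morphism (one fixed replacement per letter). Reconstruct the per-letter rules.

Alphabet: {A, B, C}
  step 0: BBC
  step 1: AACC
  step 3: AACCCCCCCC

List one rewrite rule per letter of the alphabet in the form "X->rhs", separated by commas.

  step 0 ⇒ step 1: BBC ⇒ A·A·CC
    B ↦ A
    C ↦ CC
    A ↦ B  (constrained at step 1)

A->B, B->A, C->CC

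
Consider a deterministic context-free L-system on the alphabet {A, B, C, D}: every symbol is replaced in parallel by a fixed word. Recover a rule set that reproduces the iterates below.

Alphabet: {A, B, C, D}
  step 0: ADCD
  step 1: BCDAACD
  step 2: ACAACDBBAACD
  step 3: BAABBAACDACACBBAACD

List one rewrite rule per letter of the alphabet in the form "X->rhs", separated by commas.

A->B, B->AC, C->AA, D->CD

  step 2 ⇒ step 3: ACAACDBBAACD ⇒ B·AA·B·B·AA·CD·AC·AC·B·B·AA·CD
    A ↦ B
    B ↦ AC
    C ↦ AA
    D ↦ CD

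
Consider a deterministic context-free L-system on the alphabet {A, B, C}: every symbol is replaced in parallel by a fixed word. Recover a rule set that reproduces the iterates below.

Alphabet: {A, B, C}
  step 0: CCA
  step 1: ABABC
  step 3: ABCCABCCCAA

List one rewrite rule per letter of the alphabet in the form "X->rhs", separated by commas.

A->C, B->AA, C->AB

  step 0 ⇒ step 1: CCA ⇒ AB·AB·C
    A ↦ C
    C ↦ AB
    B ↦ AA  (constrained at step 1)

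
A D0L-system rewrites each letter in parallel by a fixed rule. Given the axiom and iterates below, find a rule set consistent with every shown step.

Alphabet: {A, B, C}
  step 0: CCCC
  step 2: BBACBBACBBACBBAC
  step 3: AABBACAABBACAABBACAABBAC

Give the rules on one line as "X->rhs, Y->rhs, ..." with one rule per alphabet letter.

  step 2 ⇒ step 3: BBACBBACBBACBBAC ⇒ A·A·BB·AC·A·A·BB·AC·A·A·BB·AC·A·A·BB·AC
    A ↦ BB
    B ↦ A
    C ↦ AC

A->BB, B->A, C->AC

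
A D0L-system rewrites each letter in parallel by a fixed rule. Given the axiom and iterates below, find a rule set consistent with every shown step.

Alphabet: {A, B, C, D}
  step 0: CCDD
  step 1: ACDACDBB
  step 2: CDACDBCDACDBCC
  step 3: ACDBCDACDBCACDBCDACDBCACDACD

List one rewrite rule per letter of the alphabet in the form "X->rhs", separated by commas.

A->CD, B->C, C->ACD, D->B

  step 2 ⇒ step 3: CDACDBCDACDBCC ⇒ ACD·B·CD·ACD·B·C·ACD·B·CD·ACD·B·C·ACD·ACD
    A ↦ CD
    B ↦ C
    C ↦ ACD
    D ↦ B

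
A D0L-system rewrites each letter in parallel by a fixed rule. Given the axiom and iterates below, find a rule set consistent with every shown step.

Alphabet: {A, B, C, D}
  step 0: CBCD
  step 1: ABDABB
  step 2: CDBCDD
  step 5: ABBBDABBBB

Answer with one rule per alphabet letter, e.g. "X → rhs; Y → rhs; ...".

  step 1 ⇒ step 2: ABDABB ⇒ C·D·B·C·D·D
    A ↦ C
    B ↦ D
    D ↦ B
  step 0 ⇒ step 1: CBCD ⇒ AB·D·AB·B
    C ↦ AB

A->C, B->D, C->AB, D->B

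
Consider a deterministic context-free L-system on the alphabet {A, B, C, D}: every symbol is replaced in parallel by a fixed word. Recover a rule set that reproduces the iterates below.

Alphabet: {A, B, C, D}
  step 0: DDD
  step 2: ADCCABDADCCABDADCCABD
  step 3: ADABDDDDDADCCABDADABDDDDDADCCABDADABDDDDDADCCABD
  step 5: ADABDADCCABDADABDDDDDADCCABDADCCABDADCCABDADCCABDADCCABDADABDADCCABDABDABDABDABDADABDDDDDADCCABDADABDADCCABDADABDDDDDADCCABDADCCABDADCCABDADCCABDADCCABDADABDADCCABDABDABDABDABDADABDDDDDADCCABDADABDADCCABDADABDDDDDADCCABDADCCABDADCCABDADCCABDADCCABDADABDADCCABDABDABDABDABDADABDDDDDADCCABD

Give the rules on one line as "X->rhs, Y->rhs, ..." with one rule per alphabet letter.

A->AD, B->CC, C->DD, D->ABD

  step 2 ⇒ step 3: ADCCABDADCCABDADCCABD ⇒ AD·ABD·DD·DD·AD·CC·ABD·AD·ABD·DD·DD·AD·CC·ABD·AD·ABD·DD·DD·AD·CC·ABD
    A ↦ AD
    B ↦ CC
    C ↦ DD
    D ↦ ABD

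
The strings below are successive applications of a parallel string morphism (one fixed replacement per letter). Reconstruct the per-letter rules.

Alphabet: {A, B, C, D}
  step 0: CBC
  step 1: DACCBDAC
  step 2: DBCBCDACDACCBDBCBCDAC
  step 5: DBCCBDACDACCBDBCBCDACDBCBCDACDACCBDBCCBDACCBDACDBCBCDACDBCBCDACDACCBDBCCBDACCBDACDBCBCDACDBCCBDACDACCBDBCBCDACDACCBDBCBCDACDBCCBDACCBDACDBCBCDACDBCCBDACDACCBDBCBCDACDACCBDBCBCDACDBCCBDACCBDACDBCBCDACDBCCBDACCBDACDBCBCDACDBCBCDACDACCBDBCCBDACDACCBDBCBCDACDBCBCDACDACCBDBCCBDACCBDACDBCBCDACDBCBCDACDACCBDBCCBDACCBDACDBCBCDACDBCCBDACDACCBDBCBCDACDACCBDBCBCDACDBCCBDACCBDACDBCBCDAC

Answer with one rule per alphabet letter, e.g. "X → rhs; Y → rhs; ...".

  step 1 ⇒ step 2: DACCBDAC ⇒ DBC·BC·DAC·DAC·CB·DBC·BC·DAC
    A ↦ BC
    B ↦ CB
    C ↦ DAC
    D ↦ DBC

A->BC, B->CB, C->DAC, D->DBC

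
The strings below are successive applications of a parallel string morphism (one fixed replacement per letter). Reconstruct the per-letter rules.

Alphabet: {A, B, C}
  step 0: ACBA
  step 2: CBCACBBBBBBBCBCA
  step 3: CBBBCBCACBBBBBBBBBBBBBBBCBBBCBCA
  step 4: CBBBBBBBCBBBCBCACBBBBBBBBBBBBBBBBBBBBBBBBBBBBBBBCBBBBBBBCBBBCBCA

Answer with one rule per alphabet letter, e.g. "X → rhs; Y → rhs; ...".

  step 3 ⇒ step 4: CBBBCBCACBBBBBBBBBBBBBBBCBBBCBCA ⇒ CB·BB·BB·BB·CB·BB·CB·CA·CB·BB·BB·BB·BB·BB·BB·BB·BB·BB·BB·BB·BB·BB·BB·BB·CB·BB·BB·BB·CB·BB·CB·CA
    A ↦ CA
    B ↦ BB
    C ↦ CB

A->CA, B->BB, C->CB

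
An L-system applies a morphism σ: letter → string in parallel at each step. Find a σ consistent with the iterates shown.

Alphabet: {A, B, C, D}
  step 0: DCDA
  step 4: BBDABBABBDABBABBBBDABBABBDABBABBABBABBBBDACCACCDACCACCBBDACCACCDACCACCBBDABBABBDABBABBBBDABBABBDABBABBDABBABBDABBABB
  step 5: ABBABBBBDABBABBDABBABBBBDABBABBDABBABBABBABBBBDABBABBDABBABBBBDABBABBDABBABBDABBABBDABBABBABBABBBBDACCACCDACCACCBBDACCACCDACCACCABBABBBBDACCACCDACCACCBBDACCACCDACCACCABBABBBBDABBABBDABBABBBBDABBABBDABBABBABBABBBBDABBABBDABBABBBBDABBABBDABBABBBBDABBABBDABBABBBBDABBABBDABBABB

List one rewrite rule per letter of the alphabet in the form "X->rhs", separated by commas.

A->D, B->ABB, C->ACC, D->BB

  step 4 ⇒ step 5: BBDABBABBDABBABBBBDABBABBDABBABBABBABBBBDACCACCDACCACCBBDACCACCDACCACCBBDABBABBDABBABBBBDABBABBDABBABBDABBABBDABBABB ⇒ ABB·ABB·BB·D·ABB·ABB·D·ABB·ABB·BB·D·ABB·ABB·D·ABB·ABB·ABB·ABB·BB·D·ABB·ABB·D·ABB·ABB·BB·D·ABB·ABB·D·ABB·ABB·D·ABB·ABB·D·ABB·ABB·ABB·ABB·BB·D·ACC·ACC·D·ACC·ACC·BB·D·ACC·ACC·D·ACC·ACC·ABB·ABB·BB·D·ACC·ACC·D·ACC·ACC·BB·D·ACC·ACC·D·ACC·ACC·ABB·ABB·BB·D·ABB·ABB·D·ABB·ABB·BB·D·ABB·ABB·D·ABB·ABB·ABB·ABB·BB·D·ABB·ABB·D·ABB·ABB·BB·D·ABB·ABB·D·ABB·ABB·BB·D·ABB·ABB·D·ABB·ABB·BB·D·ABB·ABB·D·ABB·ABB
    A ↦ D
    B ↦ ABB
    C ↦ ACC
    D ↦ BB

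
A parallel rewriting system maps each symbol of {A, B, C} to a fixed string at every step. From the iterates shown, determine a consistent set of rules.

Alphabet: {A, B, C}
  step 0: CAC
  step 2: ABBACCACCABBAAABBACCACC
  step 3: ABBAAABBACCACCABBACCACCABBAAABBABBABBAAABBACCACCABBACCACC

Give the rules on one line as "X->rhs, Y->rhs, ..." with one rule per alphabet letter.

  step 2 ⇒ step 3: ABBACCACCABBAAABBACCACC ⇒ ABB·A·A·ABB·ACC·ACC·ABB·ACC·ACC·ABB·A·A·ABB·ABB·ABB·A·A·ABB·ACC·ACC·ABB·ACC·ACC
    A ↦ ABB
    B ↦ A
    C ↦ ACC

A->ABB, B->A, C->ACC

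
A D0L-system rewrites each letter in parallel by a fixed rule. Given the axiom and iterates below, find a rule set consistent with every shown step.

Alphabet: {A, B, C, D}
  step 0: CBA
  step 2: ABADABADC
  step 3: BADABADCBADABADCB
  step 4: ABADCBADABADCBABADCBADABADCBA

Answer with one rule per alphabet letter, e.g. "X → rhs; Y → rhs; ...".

A->BAD, B->A, C->B, D->C

  step 3 ⇒ step 4: BADABADCBADABADCB ⇒ A·BAD·C·BAD·A·BAD·C·B·A·BAD·C·BAD·A·BAD·C·B·A
    A ↦ BAD
    B ↦ A
    C ↦ B
    D ↦ C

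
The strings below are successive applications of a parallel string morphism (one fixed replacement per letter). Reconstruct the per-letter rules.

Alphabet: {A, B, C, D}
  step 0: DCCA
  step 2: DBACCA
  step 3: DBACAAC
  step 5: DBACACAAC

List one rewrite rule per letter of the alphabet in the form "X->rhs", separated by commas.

  step 2 ⇒ step 3: DBACCA ⇒ DB·A·C·A·A·C
    A ↦ C
    B ↦ A
    C ↦ A
    D ↦ DB

A->C, B->A, C->A, D->DB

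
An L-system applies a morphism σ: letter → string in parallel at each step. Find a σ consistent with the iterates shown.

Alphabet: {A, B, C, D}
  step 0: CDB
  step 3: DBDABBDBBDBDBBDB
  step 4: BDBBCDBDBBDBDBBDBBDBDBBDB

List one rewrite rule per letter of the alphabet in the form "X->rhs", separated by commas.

A->C, B->DB, C->DAB, D->B

  step 3 ⇒ step 4: DBDABBDBBDBDBBDB ⇒ B·DB·B·C·DB·DB·B·DB·DB·B·DB·B·DB·DB·B·DB
    A ↦ C
    B ↦ DB
    D ↦ B
    C ↦ DAB  (constrained at step 0)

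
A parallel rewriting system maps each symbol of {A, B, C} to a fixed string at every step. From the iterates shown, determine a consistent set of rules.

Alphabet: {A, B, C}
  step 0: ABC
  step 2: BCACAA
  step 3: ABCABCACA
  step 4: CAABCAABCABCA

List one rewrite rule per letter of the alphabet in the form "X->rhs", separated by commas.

  step 3 ⇒ step 4: ABCABCACA ⇒ CA·A·B·CA·A·B·CA·B·CA
    A ↦ CA
    B ↦ A
    C ↦ B

A->CA, B->A, C->B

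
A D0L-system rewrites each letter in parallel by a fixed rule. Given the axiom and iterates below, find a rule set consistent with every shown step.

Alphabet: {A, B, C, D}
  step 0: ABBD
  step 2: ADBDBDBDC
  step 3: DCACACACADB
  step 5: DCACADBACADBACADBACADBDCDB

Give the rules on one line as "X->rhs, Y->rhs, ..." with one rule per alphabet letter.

  step 2 ⇒ step 3: ADBDBDBDC ⇒ DC·A·C·A·C·A·C·A·DB
    A ↦ DC
    B ↦ C
    C ↦ DB
    D ↦ A

A->DC, B->C, C->DB, D->A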